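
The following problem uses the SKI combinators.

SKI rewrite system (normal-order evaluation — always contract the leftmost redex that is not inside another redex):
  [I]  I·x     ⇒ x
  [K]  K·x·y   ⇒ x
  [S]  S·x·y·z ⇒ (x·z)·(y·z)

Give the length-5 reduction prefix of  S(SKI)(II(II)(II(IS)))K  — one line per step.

  start: S(SKI)(II(II)(II(IS)))K
  [1] SKIK(II(II)(II(IS))K)
  [2] KK(IK)(II(II)(II(IS))K)
  [3] K(II(II)(II(IS))K)
  [4] K(I(II)(II(IS))K)
  [5] K(II(II(IS))K)

Answer: after 5 steps: K(II(II(IS))K)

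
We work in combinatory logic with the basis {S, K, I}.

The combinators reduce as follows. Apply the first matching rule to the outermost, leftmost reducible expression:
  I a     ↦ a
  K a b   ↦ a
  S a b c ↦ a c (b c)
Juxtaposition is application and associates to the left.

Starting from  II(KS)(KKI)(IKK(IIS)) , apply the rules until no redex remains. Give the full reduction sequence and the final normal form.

  start: II(KS)(KKI)(IKK(IIS))
  [1] I(KS)(KKI)(IKK(IIS))
  [2] KS(KKI)(IKK(IIS))
  [3] S(IKK(IIS))
  [4] S(KK(IIS))
  [5] SK

Answer: normal form = SK  (in 5 steps)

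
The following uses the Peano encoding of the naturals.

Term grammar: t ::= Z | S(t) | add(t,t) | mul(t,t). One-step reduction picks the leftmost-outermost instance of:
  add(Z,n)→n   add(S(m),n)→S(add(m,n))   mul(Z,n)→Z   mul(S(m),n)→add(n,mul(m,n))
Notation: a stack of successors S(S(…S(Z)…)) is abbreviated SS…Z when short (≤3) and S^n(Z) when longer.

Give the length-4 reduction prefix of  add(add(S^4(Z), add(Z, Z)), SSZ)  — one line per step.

Answer: after 4 steps: S(S(add(add(SSZ, add(Z, Z)), SSZ)))

Working:
  start: add(add(S^4(Z), add(Z, Z)), SSZ)
  step 1: add(S(add(SSSZ, add(Z, Z))), SSZ)
  step 2: S(add(add(SSSZ, add(Z, Z)), SSZ))
  step 3: S(add(S(add(SSZ, add(Z, Z))), SSZ))
  step 4: S(S(add(add(SSZ, add(Z, Z)), SSZ)))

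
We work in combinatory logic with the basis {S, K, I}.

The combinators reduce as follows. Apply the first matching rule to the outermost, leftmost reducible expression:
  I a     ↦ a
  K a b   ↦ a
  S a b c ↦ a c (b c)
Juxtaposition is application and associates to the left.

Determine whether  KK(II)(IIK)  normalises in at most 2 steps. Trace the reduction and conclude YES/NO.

  start: KK(II)(IIK)
  step 1: K(IIK)
  step 2: K(IK)

Answer: NO — after 2 steps the term is K(IK), not yet normal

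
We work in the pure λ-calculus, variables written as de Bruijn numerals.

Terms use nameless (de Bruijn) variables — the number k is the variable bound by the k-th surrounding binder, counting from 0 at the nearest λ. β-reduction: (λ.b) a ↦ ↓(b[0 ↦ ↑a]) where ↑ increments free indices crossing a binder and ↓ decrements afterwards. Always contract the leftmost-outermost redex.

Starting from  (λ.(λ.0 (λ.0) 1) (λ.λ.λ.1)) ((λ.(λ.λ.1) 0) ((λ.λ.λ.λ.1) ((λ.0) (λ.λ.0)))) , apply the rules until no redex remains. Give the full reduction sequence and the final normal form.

  start: (λ.(λ.0 (λ.0) 1) (λ.λ.λ.1)) ((λ.(λ.λ.1) 0) ((λ.λ.λ.λ.1) ((λ.0) (λ.λ.0))))
  →1  (λ.0 (λ.0) ((λ.(λ.λ.1) 0) ((λ.λ.λ.λ.1) ((λ.0) (λ.λ.0))))) (λ.λ.λ.1)
  →2  (λ.λ.λ.1) (λ.0) ((λ.(λ.λ.1) 0) ((λ.λ.λ.λ.1) ((λ.0) (λ.λ.0))))
  →3  (λ.λ.1) ((λ.(λ.λ.1) 0) ((λ.λ.λ.λ.1) ((λ.0) (λ.λ.0))))
  →4  λ.(λ.(λ.λ.1) 0) ((λ.λ.λ.λ.1) ((λ.0) (λ.λ.0)))
  →5  λ.(λ.λ.1) ((λ.λ.λ.λ.1) ((λ.0) (λ.λ.0)))
  →6  λ.λ.(λ.λ.λ.λ.1) ((λ.0) (λ.λ.0))
  →7  λ.λ.λ.λ.λ.1

Answer: normal form = λ.λ.λ.λ.λ.1  (in 7 steps)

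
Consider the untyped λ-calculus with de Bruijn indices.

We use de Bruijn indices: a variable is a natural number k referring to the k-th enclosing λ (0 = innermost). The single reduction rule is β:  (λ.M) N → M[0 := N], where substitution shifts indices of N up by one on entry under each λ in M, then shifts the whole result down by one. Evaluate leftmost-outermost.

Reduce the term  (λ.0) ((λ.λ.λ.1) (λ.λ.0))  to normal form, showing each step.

  start: (λ.0) ((λ.λ.λ.1) (λ.λ.0))
  [1] (λ.λ.λ.1) (λ.λ.0)
  [2] λ.λ.1

Answer: normal form = λ.λ.1  (in 2 steps)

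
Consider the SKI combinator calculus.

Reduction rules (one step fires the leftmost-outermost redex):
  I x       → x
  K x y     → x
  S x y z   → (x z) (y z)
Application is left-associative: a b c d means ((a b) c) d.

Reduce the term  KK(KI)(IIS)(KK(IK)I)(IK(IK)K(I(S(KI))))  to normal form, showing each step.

  start: KK(KI)(IIS)(KK(IK)I)(IK(IK)K(I(S(KI))))
  →1  K(IIS)(KK(IK)I)(IK(IK)K(I(S(KI))))
  →2  IIS(IK(IK)K(I(S(KI))))
  →3  IS(IK(IK)K(I(S(KI))))
  →4  S(IK(IK)K(I(S(KI))))
  →5  S(K(IK)K(I(S(KI))))
  →6  S(IK(I(S(KI))))
  →7  S(K(I(S(KI))))
  →8  S(K(S(KI)))

Answer: normal form = S(K(S(KI)))  (in 8 steps)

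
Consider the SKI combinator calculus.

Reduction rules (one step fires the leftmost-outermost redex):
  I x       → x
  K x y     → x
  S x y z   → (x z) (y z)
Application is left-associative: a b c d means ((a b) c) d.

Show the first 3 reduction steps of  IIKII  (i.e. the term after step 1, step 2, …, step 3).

  start: IIKII
  →1  IKII
  →2  KII
  →3  I

Answer: after 3 steps: I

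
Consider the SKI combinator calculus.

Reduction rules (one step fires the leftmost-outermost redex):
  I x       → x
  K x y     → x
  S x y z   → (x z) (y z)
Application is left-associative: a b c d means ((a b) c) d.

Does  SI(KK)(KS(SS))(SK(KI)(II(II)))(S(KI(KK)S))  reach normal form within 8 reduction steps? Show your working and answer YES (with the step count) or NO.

  start: SI(KK)(KS(SS))(SK(KI)(II(II)))(S(KI(KK)S))
  step 1: I(KS(SS))(KK(KS(SS)))(SK(KI)(II(II)))(S(KI(KK)S))
  step 2: KS(SS)(KK(KS(SS)))(SK(KI)(II(II)))(S(KI(KK)S))
  step 3: S(KK(KS(SS)))(SK(KI)(II(II)))(S(KI(KK)S))
  step 4: KK(KS(SS))(S(KI(KK)S))(SK(KI)(II(II))(S(KI(KK)S)))
  step 5: K(S(KI(KK)S))(SK(KI)(II(II))(S(KI(KK)S)))
  step 6: S(KI(KK)S)
  step 7: S(IS)
  step 8: SS

Answer: YES — reaches normal form SS in 8 ≤ 8 steps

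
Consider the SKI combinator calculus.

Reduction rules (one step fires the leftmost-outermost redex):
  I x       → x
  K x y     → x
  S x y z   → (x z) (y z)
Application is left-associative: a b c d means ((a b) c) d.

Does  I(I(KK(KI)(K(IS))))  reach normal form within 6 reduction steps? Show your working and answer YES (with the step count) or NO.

  start: I(I(KK(KI)(K(IS))))
  →1  I(KK(KI)(K(IS)))
  →2  KK(KI)(K(IS))
  →3  K(K(IS))
  →4  K(KS)

Answer: YES — reaches normal form K(KS) in 4 ≤ 6 steps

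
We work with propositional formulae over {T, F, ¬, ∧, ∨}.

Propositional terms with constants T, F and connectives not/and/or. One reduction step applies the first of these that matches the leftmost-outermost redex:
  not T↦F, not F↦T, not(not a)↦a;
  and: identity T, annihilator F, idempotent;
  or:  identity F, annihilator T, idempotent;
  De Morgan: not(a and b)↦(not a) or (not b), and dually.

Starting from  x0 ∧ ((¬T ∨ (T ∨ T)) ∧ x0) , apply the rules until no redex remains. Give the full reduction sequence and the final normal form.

  start: x0 ∧ ((¬T ∨ (T ∨ T)) ∧ x0)
  step 1: x0 ∧ ((F ∨ (T ∨ T)) ∧ x0)
  step 2: x0 ∧ ((T ∨ T) ∧ x0)
  step 3: x0 ∧ (T ∧ x0)
  step 4: x0 ∧ x0
  step 5: x0

Answer: normal form = x0  (in 5 steps)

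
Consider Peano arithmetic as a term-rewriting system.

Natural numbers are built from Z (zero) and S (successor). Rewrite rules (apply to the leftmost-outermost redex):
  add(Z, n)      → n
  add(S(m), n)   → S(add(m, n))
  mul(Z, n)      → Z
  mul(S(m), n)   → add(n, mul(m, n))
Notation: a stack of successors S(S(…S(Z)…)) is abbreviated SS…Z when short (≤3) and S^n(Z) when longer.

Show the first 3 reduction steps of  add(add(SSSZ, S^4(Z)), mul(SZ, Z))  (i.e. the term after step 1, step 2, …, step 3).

  start: add(add(SSSZ, S^4(Z)), mul(SZ, Z))
  [1] add(S(add(SSZ, S^4(Z))), mul(SZ, Z))
  [2] S(add(add(SSZ, S^4(Z)), mul(SZ, Z)))
  [3] S(add(S(add(SZ, S^4(Z))), mul(SZ, Z)))

Answer: after 3 steps: S(add(S(add(SZ, S^4(Z))), mul(SZ, Z)))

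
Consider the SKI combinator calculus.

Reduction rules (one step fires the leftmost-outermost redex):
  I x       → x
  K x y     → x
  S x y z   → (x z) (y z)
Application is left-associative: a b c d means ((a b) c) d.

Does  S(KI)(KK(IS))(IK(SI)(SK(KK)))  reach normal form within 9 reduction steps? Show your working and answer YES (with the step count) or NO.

Answer: YES — reaches normal form K(SI) in 6 ≤ 9 steps

Reduction:
  start: S(KI)(KK(IS))(IK(SI)(SK(KK)))
  step 1: KI(IK(SI)(SK(KK)))(KK(IS)(IK(SI)(SK(KK))))
  step 2: I(KK(IS)(IK(SI)(SK(KK))))
  step 3: KK(IS)(IK(SI)(SK(KK)))
  step 4: K(IK(SI)(SK(KK)))
  step 5: K(K(SI)(SK(KK)))
  step 6: K(SI)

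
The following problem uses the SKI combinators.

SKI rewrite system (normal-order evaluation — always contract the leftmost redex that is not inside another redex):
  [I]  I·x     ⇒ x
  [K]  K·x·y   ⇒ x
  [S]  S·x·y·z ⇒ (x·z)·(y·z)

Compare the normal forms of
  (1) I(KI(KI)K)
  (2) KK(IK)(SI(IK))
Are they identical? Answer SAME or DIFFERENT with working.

Term A:
  start: I(KI(KI)K)
  →1  KI(KI)K
  →2  IK
  →3  K

Term B:
  start: KK(IK)(SI(IK))
  →1  K(SI(IK))
  →2  K(SIK)

Answer: DIFFERENT — A ⇓ K, B ⇓ K(SIK)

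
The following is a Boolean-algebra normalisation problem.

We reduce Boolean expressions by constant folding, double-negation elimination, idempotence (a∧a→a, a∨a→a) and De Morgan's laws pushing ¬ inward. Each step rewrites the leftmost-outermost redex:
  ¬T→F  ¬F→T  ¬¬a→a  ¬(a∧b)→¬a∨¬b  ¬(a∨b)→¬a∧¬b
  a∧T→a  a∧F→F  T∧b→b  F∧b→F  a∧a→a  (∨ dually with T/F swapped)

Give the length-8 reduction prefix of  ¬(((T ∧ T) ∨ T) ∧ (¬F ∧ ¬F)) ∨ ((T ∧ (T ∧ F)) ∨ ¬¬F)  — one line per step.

Answer: after 8 steps: (¬¬F ∨ ¬¬F) ∨ ((T ∧ (T ∧ F)) ∨ ¬¬F)

Working:
  start: ¬(((T ∧ T) ∨ T) ∧ (¬F ∧ ¬F)) ∨ ((T ∧ (T ∧ F)) ∨ ¬¬F)
  →1  (¬((T ∧ T) ∨ T) ∨ ¬(¬F ∧ ¬F)) ∨ ((T ∧ (T ∧ F)) ∨ ¬¬F)
  →2  ((¬(T ∧ T) ∧ ¬T) ∨ ¬(¬F ∧ ¬F)) ∨ ((T ∧ (T ∧ F)) ∨ ¬¬F)
  →3  (((¬T ∨ ¬T) ∧ ¬T) ∨ ¬(¬F ∧ ¬F)) ∨ ((T ∧ (T ∧ F)) ∨ ¬¬F)
  →4  ((¬T ∧ ¬T) ∨ ¬(¬F ∧ ¬F)) ∨ ((T ∧ (T ∧ F)) ∨ ¬¬F)
  →5  (¬T ∨ ¬(¬F ∧ ¬F)) ∨ ((T ∧ (T ∧ F)) ∨ ¬¬F)
  →6  (F ∨ ¬(¬F ∧ ¬F)) ∨ ((T ∧ (T ∧ F)) ∨ ¬¬F)
  →7  ¬(¬F ∧ ¬F) ∨ ((T ∧ (T ∧ F)) ∨ ¬¬F)
  →8  (¬¬F ∨ ¬¬F) ∨ ((T ∧ (T ∧ F)) ∨ ¬¬F)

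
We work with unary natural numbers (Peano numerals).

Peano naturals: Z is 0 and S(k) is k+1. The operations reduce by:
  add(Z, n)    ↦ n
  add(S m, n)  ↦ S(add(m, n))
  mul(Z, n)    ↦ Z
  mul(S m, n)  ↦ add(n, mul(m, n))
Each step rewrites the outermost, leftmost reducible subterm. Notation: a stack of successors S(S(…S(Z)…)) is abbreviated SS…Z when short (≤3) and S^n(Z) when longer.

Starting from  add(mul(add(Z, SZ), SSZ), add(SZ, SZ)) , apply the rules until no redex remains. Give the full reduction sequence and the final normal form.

  start: add(mul(add(Z, SZ), SSZ), add(SZ, SZ))
  →1  add(mul(SZ, SSZ), add(SZ, SZ))
  →2  add(add(SSZ, mul(Z, SSZ)), add(SZ, SZ))
  →3  add(S(add(SZ, mul(Z, SSZ))), add(SZ, SZ))
  →4  S(add(add(SZ, mul(Z, SSZ)), add(SZ, SZ)))
  →5  S(add(S(add(Z, mul(Z, SSZ))), add(SZ, SZ)))
  →6  S(S(add(add(Z, mul(Z, SSZ)), add(SZ, SZ))))
  →7  S(S(add(mul(Z, SSZ), add(SZ, SZ))))
  →8  S(S(add(Z, add(SZ, SZ))))
  →9  S(S(add(SZ, SZ)))
  →10  S(S(S(add(Z, SZ))))
  →11  S^4(Z)

Answer: normal form = S^4(Z)  (in 11 steps)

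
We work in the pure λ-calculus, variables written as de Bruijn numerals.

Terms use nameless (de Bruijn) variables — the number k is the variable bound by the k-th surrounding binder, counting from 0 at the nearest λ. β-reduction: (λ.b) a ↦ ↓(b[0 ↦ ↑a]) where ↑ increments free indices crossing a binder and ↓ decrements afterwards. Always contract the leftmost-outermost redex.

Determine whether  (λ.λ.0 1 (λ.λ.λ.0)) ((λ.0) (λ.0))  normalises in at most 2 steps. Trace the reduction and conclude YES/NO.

  start: (λ.λ.0 1 (λ.λ.λ.0)) ((λ.0) (λ.0))
  step 1: λ.0 ((λ.0) (λ.0)) (λ.λ.λ.0)
  step 2: λ.0 (λ.0) (λ.λ.λ.0)

Answer: YES — reaches normal form λ.0 (λ.0) (λ.λ.λ.0) in 2 ≤ 2 steps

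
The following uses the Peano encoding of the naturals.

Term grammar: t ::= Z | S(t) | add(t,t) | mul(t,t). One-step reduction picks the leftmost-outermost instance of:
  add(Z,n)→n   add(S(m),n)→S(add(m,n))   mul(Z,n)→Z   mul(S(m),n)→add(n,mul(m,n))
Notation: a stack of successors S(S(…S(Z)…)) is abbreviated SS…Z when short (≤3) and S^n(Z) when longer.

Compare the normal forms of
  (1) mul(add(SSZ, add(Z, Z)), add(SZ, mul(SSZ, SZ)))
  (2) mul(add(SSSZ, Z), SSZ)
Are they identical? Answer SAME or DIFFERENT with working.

Term A:
  start: mul(add(SSZ, add(Z, Z)), add(SZ, mul(SSZ, SZ)))
  [1] mul(S(add(SZ, add(Z, Z))), add(SZ, mul(SSZ, SZ)))
  [2] add(add(SZ, mul(SSZ, SZ)), mul(add(SZ, add(Z, Z)), add(SZ, mul(SSZ, SZ))))
  [3] add(S(add(Z, mul(SSZ, SZ))), mul(add(SZ, add(Z, Z)), add(SZ, mul(SSZ, SZ))))
  [4] S(add(add(Z, mul(SSZ, SZ)), mul(add(SZ, add(Z, Z)), add(SZ, mul(SSZ, SZ)))))
  [5] S(add(mul(SSZ, SZ), mul(add(SZ, add(Z, Z)), add(SZ, mul(SSZ, SZ)))))
  [6] S(add(add(SZ, mul(SZ, SZ)), mul(add(SZ, add(Z, Z)), add(SZ, mul(SSZ, SZ)))))
  [7] S(add(S(add(Z, mul(SZ, SZ))), mul(add(SZ, add(Z, Z)), add(SZ, mul(SSZ, SZ)))))
  [8] S(S(add(add(Z, mul(SZ, SZ)), mul(add(SZ, add(Z, Z)), add(SZ, mul(SSZ, SZ))))))
  [9] S(S(add(mul(SZ, SZ), mul(add(SZ, add(Z, Z)), add(SZ, mul(SSZ, SZ))))))
  [10] S(S(add(add(SZ, mul(Z, SZ)), mul(add(SZ, add(Z, Z)), add(SZ, mul(SSZ, SZ))))))
  [11] S(S(add(S(add(Z, mul(Z, SZ))), mul(add(SZ, add(Z, Z)), add(SZ, mul(SSZ, SZ))))))
  [12] S(S(S(add(add(Z, mul(Z, SZ)), mul(add(SZ, add(Z, Z)), add(SZ, mul(SSZ, SZ)))))))
  [13] S(S(S(add(mul(Z, SZ), mul(add(SZ, add(Z, Z)), add(SZ, mul(SSZ, SZ)))))))
  [14] S(S(S(add(Z, mul(add(SZ, add(Z, Z)), add(SZ, mul(SSZ, SZ)))))))
  [15] S(S(S(mul(add(SZ, add(Z, Z)), add(SZ, mul(SSZ, SZ))))))
  [16] S(S(S(mul(S(add(Z, add(Z, Z))), add(SZ, mul(SSZ, SZ))))))
  [17] S(S(S(add(add(SZ, mul(SSZ, SZ)), mul(add(Z, add(Z, Z)), add(SZ, mul(SSZ, SZ)))))))
  [18] S(S(S(add(S(add(Z, mul(SSZ, SZ))), mul(add(Z, add(Z, Z)), add(SZ, mul(SSZ, SZ)))))))
  [19] S(S(S(S(add(add(Z, mul(SSZ, SZ)), mul(add(Z, add(Z, Z)), add(SZ, mul(SSZ, SZ))))))))
  [20] S(S(S(S(add(mul(SSZ, SZ), mul(add(Z, add(Z, Z)), add(SZ, mul(SSZ, SZ))))))))
  [21] S(S(S(S(add(add(SZ, mul(SZ, SZ)), mul(add(Z, add(Z, Z)), add(SZ, mul(SSZ, SZ))))))))
  [22] S(S(S(S(add(S(add(Z, mul(SZ, SZ))), mul(add(Z, add(Z, Z)), add(SZ, mul(SSZ, SZ))))))))
  [23] S(S(S(S(S(add(add(Z, mul(SZ, SZ)), mul(add(Z, add(Z, Z)), add(SZ, mul(SSZ, SZ)))))))))
  [24] S(S(S(S(S(add(mul(SZ, SZ), mul(add(Z, add(Z, Z)), add(SZ, mul(SSZ, SZ)))))))))
  [25] S(S(S(S(S(add(add(SZ, mul(Z, SZ)), mul(add(Z, add(Z, Z)), add(SZ, mul(SSZ, SZ)))))))))
  [26] S(S(S(S(S(add(S(add(Z, mul(Z, SZ))), mul(add(Z, add(Z, Z)), add(SZ, mul(SSZ, SZ)))))))))
  [27] S(S(S(S(S(S(add(add(Z, mul(Z, SZ)), mul(add(Z, add(Z, Z)), add(SZ, mul(SSZ, SZ))))))))))
  [28] S(S(S(S(S(S(add(mul(Z, SZ), mul(add(Z, add(Z, Z)), add(SZ, mul(SSZ, SZ))))))))))
  [29] S(S(S(S(S(S(add(Z, mul(add(Z, add(Z, Z)), add(SZ, mul(SSZ, SZ))))))))))
  [30] S(S(S(S(S(S(mul(add(Z, add(Z, Z)), add(SZ, mul(SSZ, SZ)))))))))
  [31] S(S(S(S(S(S(mul(add(Z, Z), add(SZ, mul(SSZ, SZ)))))))))
  [32] S(S(S(S(S(S(mul(Z, add(SZ, mul(SSZ, SZ)))))))))
  [33] S^6(Z)

Term B:
  start: mul(add(SSSZ, Z), SSZ)
  [1] mul(S(add(SSZ, Z)), SSZ)
  [2] add(SSZ, mul(add(SSZ, Z), SSZ))
  [3] S(add(SZ, mul(add(SSZ, Z), SSZ)))
  [4] S(S(add(Z, mul(add(SSZ, Z), SSZ))))
  [5] S(S(mul(add(SSZ, Z), SSZ)))
  [6] S(S(mul(S(add(SZ, Z)), SSZ)))
  [7] S(S(add(SSZ, mul(add(SZ, Z), SSZ))))
  [8] S(S(S(add(SZ, mul(add(SZ, Z), SSZ)))))
  [9] S(S(S(S(add(Z, mul(add(SZ, Z), SSZ))))))
  [10] S(S(S(S(mul(add(SZ, Z), SSZ)))))
  [11] S(S(S(S(mul(S(add(Z, Z)), SSZ)))))
  [12] S(S(S(S(add(SSZ, mul(add(Z, Z), SSZ))))))
  [13] S(S(S(S(S(add(SZ, mul(add(Z, Z), SSZ)))))))
  [14] S(S(S(S(S(S(add(Z, mul(add(Z, Z), SSZ))))))))
  [15] S(S(S(S(S(S(mul(add(Z, Z), SSZ)))))))
  [16] S(S(S(S(S(S(mul(Z, SSZ)))))))
  [17] S^6(Z)

Answer: SAME — A ⇓ S^6(Z), B ⇓ S^6(Z)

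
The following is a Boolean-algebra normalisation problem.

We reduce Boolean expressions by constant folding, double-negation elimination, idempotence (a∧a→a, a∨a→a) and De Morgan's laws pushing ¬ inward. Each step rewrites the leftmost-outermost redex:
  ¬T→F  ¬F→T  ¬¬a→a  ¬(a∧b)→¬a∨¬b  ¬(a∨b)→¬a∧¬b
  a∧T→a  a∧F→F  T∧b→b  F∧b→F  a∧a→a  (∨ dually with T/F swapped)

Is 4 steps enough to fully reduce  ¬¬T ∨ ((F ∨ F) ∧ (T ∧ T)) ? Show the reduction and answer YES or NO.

Answer: YES — reaches normal form T in 2 ≤ 4 steps

Derivation:
  start: ¬¬T ∨ ((F ∨ F) ∧ (T ∧ T))
  [1] T ∨ ((F ∨ F) ∧ (T ∧ T))
  [2] T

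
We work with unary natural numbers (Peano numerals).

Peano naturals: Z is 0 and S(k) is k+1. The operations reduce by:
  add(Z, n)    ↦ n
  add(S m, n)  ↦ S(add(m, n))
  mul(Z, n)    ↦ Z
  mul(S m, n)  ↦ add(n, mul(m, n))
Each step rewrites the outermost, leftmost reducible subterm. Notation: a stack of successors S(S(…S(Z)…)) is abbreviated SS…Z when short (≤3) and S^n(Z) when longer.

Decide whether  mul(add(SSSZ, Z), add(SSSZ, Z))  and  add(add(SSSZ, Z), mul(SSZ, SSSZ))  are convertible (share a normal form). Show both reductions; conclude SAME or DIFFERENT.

Term A:
  start: mul(add(SSSZ, Z), add(SSSZ, Z))
  →1  mul(S(add(SSZ, Z)), add(SSSZ, Z))
  →2  add(add(SSSZ, Z), mul(add(SSZ, Z), add(SSSZ, Z)))
  →3  add(S(add(SSZ, Z)), mul(add(SSZ, Z), add(SSSZ, Z)))
  →4  S(add(add(SSZ, Z), mul(add(SSZ, Z), add(SSSZ, Z))))
  →5  S(add(S(add(SZ, Z)), mul(add(SSZ, Z), add(SSSZ, Z))))
  →6  S(S(add(add(SZ, Z), mul(add(SSZ, Z), add(SSSZ, Z)))))
  →7  S(S(add(S(add(Z, Z)), mul(add(SSZ, Z), add(SSSZ, Z)))))
  →8  S(S(S(add(add(Z, Z), mul(add(SSZ, Z), add(SSSZ, Z))))))
  →9  S(S(S(add(Z, mul(add(SSZ, Z), add(SSSZ, Z))))))
  →10  S(S(S(mul(add(SSZ, Z), add(SSSZ, Z)))))
  →11  S(S(S(mul(S(add(SZ, Z)), add(SSSZ, Z)))))
  →12  S(S(S(add(add(SSSZ, Z), mul(add(SZ, Z), add(SSSZ, Z))))))
  →13  S(S(S(add(S(add(SSZ, Z)), mul(add(SZ, Z), add(SSSZ, Z))))))
  →14  S(S(S(S(add(add(SSZ, Z), mul(add(SZ, Z), add(SSSZ, Z)))))))
  →15  S(S(S(S(add(S(add(SZ, Z)), mul(add(SZ, Z), add(SSSZ, Z)))))))
  →16  S(S(S(S(S(add(add(SZ, Z), mul(add(SZ, Z), add(SSSZ, Z))))))))
  →17  S(S(S(S(S(add(S(add(Z, Z)), mul(add(SZ, Z), add(SSSZ, Z))))))))
  →18  S(S(S(S(S(S(add(add(Z, Z), mul(add(SZ, Z), add(SSSZ, Z)))))))))
  →19  S(S(S(S(S(S(add(Z, mul(add(SZ, Z), add(SSSZ, Z)))))))))
  →20  S(S(S(S(S(S(mul(add(SZ, Z), add(SSSZ, Z))))))))
  →21  S(S(S(S(S(S(mul(S(add(Z, Z)), add(SSSZ, Z))))))))
  →22  S(S(S(S(S(S(add(add(SSSZ, Z), mul(add(Z, Z), add(SSSZ, Z)))))))))
  →23  S(S(S(S(S(S(add(S(add(SSZ, Z)), mul(add(Z, Z), add(SSSZ, Z)))))))))
  →24  S(S(S(S(S(S(S(add(add(SSZ, Z), mul(add(Z, Z), add(SSSZ, Z))))))))))
  →25  S(S(S(S(S(S(S(add(S(add(SZ, Z)), mul(add(Z, Z), add(SSSZ, Z))))))))))
  →26  S(S(S(S(S(S(S(S(add(add(SZ, Z), mul(add(Z, Z), add(SSSZ, Z)))))))))))
  →27  S(S(S(S(S(S(S(S(add(S(add(Z, Z)), mul(add(Z, Z), add(SSSZ, Z)))))))))))
  →28  S(S(S(S(S(S(S(S(S(add(add(Z, Z), mul(add(Z, Z), add(SSSZ, Z))))))))))))
  →29  S(S(S(S(S(S(S(S(S(add(Z, mul(add(Z, Z), add(SSSZ, Z))))))))))))
  →30  S(S(S(S(S(S(S(S(S(mul(add(Z, Z), add(SSSZ, Z)))))))))))
  →31  S(S(S(S(S(S(S(S(S(mul(Z, add(SSSZ, Z)))))))))))
  →32  S^9(Z)

Term B:
  start: add(add(SSSZ, Z), mul(SSZ, SSSZ))
  →1  add(S(add(SSZ, Z)), mul(SSZ, SSSZ))
  →2  S(add(add(SSZ, Z), mul(SSZ, SSSZ)))
  →3  S(add(S(add(SZ, Z)), mul(SSZ, SSSZ)))
  →4  S(S(add(add(SZ, Z), mul(SSZ, SSSZ))))
  →5  S(S(add(S(add(Z, Z)), mul(SSZ, SSSZ))))
  →6  S(S(S(add(add(Z, Z), mul(SSZ, SSSZ)))))
  →7  S(S(S(add(Z, mul(SSZ, SSSZ)))))
  →8  S(S(S(mul(SSZ, SSSZ))))
  →9  S(S(S(add(SSSZ, mul(SZ, SSSZ)))))
  →10  S(S(S(S(add(SSZ, mul(SZ, SSSZ))))))
  →11  S(S(S(S(S(add(SZ, mul(SZ, SSSZ)))))))
  →12  S(S(S(S(S(S(add(Z, mul(SZ, SSSZ))))))))
  →13  S(S(S(S(S(S(mul(SZ, SSSZ)))))))
  →14  S(S(S(S(S(S(add(SSSZ, mul(Z, SSSZ))))))))
  →15  S(S(S(S(S(S(S(add(SSZ, mul(Z, SSSZ)))))))))
  →16  S(S(S(S(S(S(S(S(add(SZ, mul(Z, SSSZ))))))))))
  →17  S(S(S(S(S(S(S(S(S(add(Z, mul(Z, SSSZ)))))))))))
  →18  S(S(S(S(S(S(S(S(S(mul(Z, SSSZ))))))))))
  →19  S^9(Z)

Answer: SAME — A ⇓ S^9(Z), B ⇓ S^9(Z)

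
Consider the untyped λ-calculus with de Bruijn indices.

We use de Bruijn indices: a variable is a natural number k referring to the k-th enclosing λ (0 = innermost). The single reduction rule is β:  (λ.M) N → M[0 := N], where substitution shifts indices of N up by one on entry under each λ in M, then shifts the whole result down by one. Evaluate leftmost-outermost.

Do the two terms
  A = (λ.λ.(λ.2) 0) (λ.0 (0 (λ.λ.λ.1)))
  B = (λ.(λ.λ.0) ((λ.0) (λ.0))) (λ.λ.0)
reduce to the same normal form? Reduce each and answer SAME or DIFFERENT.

Answer: DIFFERENT — A ⇓ λ.λ.0 (0 (λ.λ.λ.1)), B ⇓ λ.0

Derivation:
Term A:
  start: (λ.λ.(λ.2) 0) (λ.0 (0 (λ.λ.λ.1)))
  step 1: λ.(λ.λ.0 (0 (λ.λ.λ.1))) 0
  step 2: λ.λ.0 (0 (λ.λ.λ.1))

Term B:
  start: (λ.(λ.λ.0) ((λ.0) (λ.0))) (λ.λ.0)
  step 1: (λ.λ.0) ((λ.0) (λ.0))
  step 2: λ.0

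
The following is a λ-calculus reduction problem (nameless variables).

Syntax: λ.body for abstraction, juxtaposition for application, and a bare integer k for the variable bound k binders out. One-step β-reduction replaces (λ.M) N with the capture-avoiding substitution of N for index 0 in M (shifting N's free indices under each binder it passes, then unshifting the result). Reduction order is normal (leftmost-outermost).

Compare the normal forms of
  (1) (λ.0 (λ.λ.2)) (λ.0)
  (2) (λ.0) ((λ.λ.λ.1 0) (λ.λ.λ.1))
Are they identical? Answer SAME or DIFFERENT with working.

Term A:
  start: (λ.0 (λ.λ.2)) (λ.0)
  [1] (λ.0) (λ.λ.λ.0)
  [2] λ.λ.λ.0

Term B:
  start: (λ.0) ((λ.λ.λ.1 0) (λ.λ.λ.1))
  [1] (λ.λ.λ.1 0) (λ.λ.λ.1)
  [2] λ.λ.1 0

Answer: DIFFERENT — A ⇓ λ.λ.λ.0, B ⇓ λ.λ.1 0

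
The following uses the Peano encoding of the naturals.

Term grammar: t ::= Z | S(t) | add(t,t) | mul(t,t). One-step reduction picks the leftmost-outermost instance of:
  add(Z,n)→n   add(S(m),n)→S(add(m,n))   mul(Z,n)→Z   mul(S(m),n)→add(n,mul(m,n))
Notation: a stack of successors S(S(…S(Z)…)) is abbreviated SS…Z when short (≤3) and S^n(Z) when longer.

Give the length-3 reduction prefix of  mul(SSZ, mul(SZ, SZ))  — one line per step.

  start: mul(SSZ, mul(SZ, SZ))
  step 1: add(mul(SZ, SZ), mul(SZ, mul(SZ, SZ)))
  step 2: add(add(SZ, mul(Z, SZ)), mul(SZ, mul(SZ, SZ)))
  step 3: add(S(add(Z, mul(Z, SZ))), mul(SZ, mul(SZ, SZ)))

Answer: after 3 steps: add(S(add(Z, mul(Z, SZ))), mul(SZ, mul(SZ, SZ)))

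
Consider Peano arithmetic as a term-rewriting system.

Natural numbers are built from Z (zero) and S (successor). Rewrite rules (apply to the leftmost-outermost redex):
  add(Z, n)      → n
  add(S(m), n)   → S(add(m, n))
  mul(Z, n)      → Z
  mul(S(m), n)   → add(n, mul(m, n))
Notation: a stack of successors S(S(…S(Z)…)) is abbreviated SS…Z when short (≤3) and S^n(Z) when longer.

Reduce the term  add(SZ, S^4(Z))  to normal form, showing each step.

Answer: normal form = S^5(Z)  (in 2 steps)

Reduction:
  start: add(SZ, S^4(Z))
  [1] S(add(Z, S^4(Z)))
  [2] S^5(Z)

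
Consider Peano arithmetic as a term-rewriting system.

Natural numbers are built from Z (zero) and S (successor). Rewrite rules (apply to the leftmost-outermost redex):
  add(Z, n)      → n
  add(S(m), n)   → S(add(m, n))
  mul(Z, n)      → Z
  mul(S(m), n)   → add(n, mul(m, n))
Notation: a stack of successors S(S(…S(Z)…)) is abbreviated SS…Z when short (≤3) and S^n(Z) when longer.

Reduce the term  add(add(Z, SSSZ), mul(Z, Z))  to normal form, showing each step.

Answer: normal form = SSSZ  (in 6 steps)

Reduction:
  start: add(add(Z, SSSZ), mul(Z, Z))
  step 1: add(SSSZ, mul(Z, Z))
  step 2: S(add(SSZ, mul(Z, Z)))
  step 3: S(S(add(SZ, mul(Z, Z))))
  step 4: S(S(S(add(Z, mul(Z, Z)))))
  step 5: S(S(S(mul(Z, Z))))
  step 6: SSSZ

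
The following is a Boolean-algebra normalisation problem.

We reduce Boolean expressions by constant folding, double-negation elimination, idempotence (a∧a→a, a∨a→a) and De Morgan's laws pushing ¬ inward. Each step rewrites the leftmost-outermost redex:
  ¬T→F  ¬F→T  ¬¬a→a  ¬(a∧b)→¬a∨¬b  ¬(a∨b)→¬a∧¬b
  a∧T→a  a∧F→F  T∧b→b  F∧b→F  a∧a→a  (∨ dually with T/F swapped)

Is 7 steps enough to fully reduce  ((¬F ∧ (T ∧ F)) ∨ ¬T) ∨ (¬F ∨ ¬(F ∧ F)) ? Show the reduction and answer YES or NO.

  start: ((¬F ∧ (T ∧ F)) ∨ ¬T) ∨ (¬F ∨ ¬(F ∧ F))
  step 1: ((T ∧ (T ∧ F)) ∨ ¬T) ∨ (¬F ∨ ¬(F ∧ F))
  step 2: ((T ∧ F) ∨ ¬T) ∨ (¬F ∨ ¬(F ∧ F))
  step 3: (F ∨ ¬T) ∨ (¬F ∨ ¬(F ∧ F))
  step 4: ¬T ∨ (¬F ∨ ¬(F ∧ F))
  step 5: F ∨ (¬F ∨ ¬(F ∧ F))
  step 6: ¬F ∨ ¬(F ∧ F)
  step 7: T ∨ ¬(F ∧ F)

Answer: NO — after 7 steps the term is T ∨ ¬(F ∧ F), not yet normal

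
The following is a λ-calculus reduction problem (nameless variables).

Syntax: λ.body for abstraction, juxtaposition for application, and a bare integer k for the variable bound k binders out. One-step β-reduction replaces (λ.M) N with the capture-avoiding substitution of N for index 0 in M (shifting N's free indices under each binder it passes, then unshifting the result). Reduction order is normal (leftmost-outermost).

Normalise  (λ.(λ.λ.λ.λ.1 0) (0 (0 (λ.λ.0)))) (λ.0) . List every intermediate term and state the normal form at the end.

  start: (λ.(λ.λ.λ.λ.1 0) (0 (0 (λ.λ.0)))) (λ.0)
  step 1: (λ.λ.λ.λ.1 0) ((λ.0) ((λ.0) (λ.λ.0)))
  step 2: λ.λ.λ.1 0

Answer: normal form = λ.λ.λ.1 0  (in 2 steps)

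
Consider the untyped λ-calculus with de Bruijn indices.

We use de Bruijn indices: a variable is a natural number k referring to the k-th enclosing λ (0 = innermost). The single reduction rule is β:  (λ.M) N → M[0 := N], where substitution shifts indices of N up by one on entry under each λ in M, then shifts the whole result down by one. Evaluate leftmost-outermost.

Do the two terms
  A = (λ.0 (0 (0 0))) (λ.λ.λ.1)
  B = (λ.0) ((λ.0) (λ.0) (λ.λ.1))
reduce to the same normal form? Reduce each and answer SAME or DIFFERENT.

Term A:
  start: (λ.0 (0 (0 0))) (λ.λ.λ.1)
  →1  (λ.λ.λ.1) ((λ.λ.λ.1) ((λ.λ.λ.1) (λ.λ.λ.1)))
  →2  λ.λ.1

Term B:
  start: (λ.0) ((λ.0) (λ.0) (λ.λ.1))
  →1  (λ.0) (λ.0) (λ.λ.1)
  →2  (λ.0) (λ.λ.1)
  →3  λ.λ.1

Answer: SAME — A ⇓ λ.λ.1, B ⇓ λ.λ.1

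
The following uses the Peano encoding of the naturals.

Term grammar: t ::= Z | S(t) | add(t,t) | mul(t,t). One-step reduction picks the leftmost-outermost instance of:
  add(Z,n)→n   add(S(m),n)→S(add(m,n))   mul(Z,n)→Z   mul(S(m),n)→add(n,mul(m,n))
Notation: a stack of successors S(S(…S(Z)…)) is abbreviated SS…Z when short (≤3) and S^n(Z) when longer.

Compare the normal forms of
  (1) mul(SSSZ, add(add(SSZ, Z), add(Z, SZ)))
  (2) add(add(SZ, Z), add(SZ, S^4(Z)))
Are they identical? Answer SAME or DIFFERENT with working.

Term A:
  start: mul(SSSZ, add(add(SSZ, Z), add(Z, SZ)))
  →1  add(add(add(SSZ, Z), add(Z, SZ)), mul(SSZ, add(add(SSZ, Z), add(Z, SZ))))
  →2  add(add(S(add(SZ, Z)), add(Z, SZ)), mul(SSZ, add(add(SSZ, Z), add(Z, SZ))))
  →3  add(S(add(add(SZ, Z), add(Z, SZ))), mul(SSZ, add(add(SSZ, Z), add(Z, SZ))))
  →4  S(add(add(add(SZ, Z), add(Z, SZ)), mul(SSZ, add(add(SSZ, Z), add(Z, SZ)))))
  →5  S(add(add(S(add(Z, Z)), add(Z, SZ)), mul(SSZ, add(add(SSZ, Z), add(Z, SZ)))))
  →6  S(add(S(add(add(Z, Z), add(Z, SZ))), mul(SSZ, add(add(SSZ, Z), add(Z, SZ)))))
  →7  S(S(add(add(add(Z, Z), add(Z, SZ)), mul(SSZ, add(add(SSZ, Z), add(Z, SZ))))))
  →8  S(S(add(add(Z, add(Z, SZ)), mul(SSZ, add(add(SSZ, Z), add(Z, SZ))))))
  →9  S(S(add(add(Z, SZ), mul(SSZ, add(add(SSZ, Z), add(Z, SZ))))))
  →10  S(S(add(SZ, mul(SSZ, add(add(SSZ, Z), add(Z, SZ))))))
  →11  S(S(S(add(Z, mul(SSZ, add(add(SSZ, Z), add(Z, SZ)))))))
  →12  S(S(S(mul(SSZ, add(add(SSZ, Z), add(Z, SZ))))))
  →13  S(S(S(add(add(add(SSZ, Z), add(Z, SZ)), mul(SZ, add(add(SSZ, Z), add(Z, SZ)))))))
  →14  S(S(S(add(add(S(add(SZ, Z)), add(Z, SZ)), mul(SZ, add(add(SSZ, Z), add(Z, SZ)))))))
  →15  S(S(S(add(S(add(add(SZ, Z), add(Z, SZ))), mul(SZ, add(add(SSZ, Z), add(Z, SZ)))))))
  →16  S(S(S(S(add(add(add(SZ, Z), add(Z, SZ)), mul(SZ, add(add(SSZ, Z), add(Z, SZ))))))))
  →17  S(S(S(S(add(add(S(add(Z, Z)), add(Z, SZ)), mul(SZ, add(add(SSZ, Z), add(Z, SZ))))))))
  →18  S(S(S(S(add(S(add(add(Z, Z), add(Z, SZ))), mul(SZ, add(add(SSZ, Z), add(Z, SZ))))))))
  →19  S(S(S(S(S(add(add(add(Z, Z), add(Z, SZ)), mul(SZ, add(add(SSZ, Z), add(Z, SZ)))))))))
  →20  S(S(S(S(S(add(add(Z, add(Z, SZ)), mul(SZ, add(add(SSZ, Z), add(Z, SZ)))))))))
  →21  S(S(S(S(S(add(add(Z, SZ), mul(SZ, add(add(SSZ, Z), add(Z, SZ)))))))))
  →22  S(S(S(S(S(add(SZ, mul(SZ, add(add(SSZ, Z), add(Z, SZ)))))))))
  →23  S(S(S(S(S(S(add(Z, mul(SZ, add(add(SSZ, Z), add(Z, SZ))))))))))
  →24  S(S(S(S(S(S(mul(SZ, add(add(SSZ, Z), add(Z, SZ)))))))))
  →25  S(S(S(S(S(S(add(add(add(SSZ, Z), add(Z, SZ)), mul(Z, add(add(SSZ, Z), add(Z, SZ))))))))))
  →26  S(S(S(S(S(S(add(add(S(add(SZ, Z)), add(Z, SZ)), mul(Z, add(add(SSZ, Z), add(Z, SZ))))))))))
  →27  S(S(S(S(S(S(add(S(add(add(SZ, Z), add(Z, SZ))), mul(Z, add(add(SSZ, Z), add(Z, SZ))))))))))
  →28  S(S(S(S(S(S(S(add(add(add(SZ, Z), add(Z, SZ)), mul(Z, add(add(SSZ, Z), add(Z, SZ)))))))))))
  →29  S(S(S(S(S(S(S(add(add(S(add(Z, Z)), add(Z, SZ)), mul(Z, add(add(SSZ, Z), add(Z, SZ)))))))))))
  →30  S(S(S(S(S(S(S(add(S(add(add(Z, Z), add(Z, SZ))), mul(Z, add(add(SSZ, Z), add(Z, SZ)))))))))))
  →31  S(S(S(S(S(S(S(S(add(add(add(Z, Z), add(Z, SZ)), mul(Z, add(add(SSZ, Z), add(Z, SZ))))))))))))
  →32  S(S(S(S(S(S(S(S(add(add(Z, add(Z, SZ)), mul(Z, add(add(SSZ, Z), add(Z, SZ))))))))))))
  →33  S(S(S(S(S(S(S(S(add(add(Z, SZ), mul(Z, add(add(SSZ, Z), add(Z, SZ))))))))))))
  →34  S(S(S(S(S(S(S(S(add(SZ, mul(Z, add(add(SSZ, Z), add(Z, SZ))))))))))))
  →35  S(S(S(S(S(S(S(S(S(add(Z, mul(Z, add(add(SSZ, Z), add(Z, SZ)))))))))))))
  →36  S(S(S(S(S(S(S(S(S(mul(Z, add(add(SSZ, Z), add(Z, SZ))))))))))))
  →37  S^9(Z)

Term B:
  start: add(add(SZ, Z), add(SZ, S^4(Z)))
  →1  add(S(add(Z, Z)), add(SZ, S^4(Z)))
  →2  S(add(add(Z, Z), add(SZ, S^4(Z))))
  →3  S(add(Z, add(SZ, S^4(Z))))
  →4  S(add(SZ, S^4(Z)))
  →5  S(S(add(Z, S^4(Z))))
  →6  S^6(Z)

Answer: DIFFERENT — A ⇓ S^9(Z), B ⇓ S^6(Z)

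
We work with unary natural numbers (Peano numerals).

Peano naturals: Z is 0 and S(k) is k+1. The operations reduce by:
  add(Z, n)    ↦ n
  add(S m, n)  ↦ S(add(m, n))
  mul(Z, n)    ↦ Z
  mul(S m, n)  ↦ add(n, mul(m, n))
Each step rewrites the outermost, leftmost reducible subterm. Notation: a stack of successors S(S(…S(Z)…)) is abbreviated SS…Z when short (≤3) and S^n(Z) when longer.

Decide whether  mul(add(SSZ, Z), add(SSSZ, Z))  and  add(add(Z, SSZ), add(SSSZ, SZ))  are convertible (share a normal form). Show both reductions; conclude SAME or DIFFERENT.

Term A:
  start: mul(add(SSZ, Z), add(SSSZ, Z))
  [1] mul(S(add(SZ, Z)), add(SSSZ, Z))
  [2] add(add(SSSZ, Z), mul(add(SZ, Z), add(SSSZ, Z)))
  [3] add(S(add(SSZ, Z)), mul(add(SZ, Z), add(SSSZ, Z)))
  [4] S(add(add(SSZ, Z), mul(add(SZ, Z), add(SSSZ, Z))))
  [5] S(add(S(add(SZ, Z)), mul(add(SZ, Z), add(SSSZ, Z))))
  [6] S(S(add(add(SZ, Z), mul(add(SZ, Z), add(SSSZ, Z)))))
  [7] S(S(add(S(add(Z, Z)), mul(add(SZ, Z), add(SSSZ, Z)))))
  [8] S(S(S(add(add(Z, Z), mul(add(SZ, Z), add(SSSZ, Z))))))
  [9] S(S(S(add(Z, mul(add(SZ, Z), add(SSSZ, Z))))))
  [10] S(S(S(mul(add(SZ, Z), add(SSSZ, Z)))))
  [11] S(S(S(mul(S(add(Z, Z)), add(SSSZ, Z)))))
  [12] S(S(S(add(add(SSSZ, Z), mul(add(Z, Z), add(SSSZ, Z))))))
  [13] S(S(S(add(S(add(SSZ, Z)), mul(add(Z, Z), add(SSSZ, Z))))))
  [14] S(S(S(S(add(add(SSZ, Z), mul(add(Z, Z), add(SSSZ, Z)))))))
  [15] S(S(S(S(add(S(add(SZ, Z)), mul(add(Z, Z), add(SSSZ, Z)))))))
  [16] S(S(S(S(S(add(add(SZ, Z), mul(add(Z, Z), add(SSSZ, Z))))))))
  [17] S(S(S(S(S(add(S(add(Z, Z)), mul(add(Z, Z), add(SSSZ, Z))))))))
  [18] S(S(S(S(S(S(add(add(Z, Z), mul(add(Z, Z), add(SSSZ, Z)))))))))
  [19] S(S(S(S(S(S(add(Z, mul(add(Z, Z), add(SSSZ, Z)))))))))
  [20] S(S(S(S(S(S(mul(add(Z, Z), add(SSSZ, Z))))))))
  [21] S(S(S(S(S(S(mul(Z, add(SSSZ, Z))))))))
  [22] S^6(Z)

Term B:
  start: add(add(Z, SSZ), add(SSSZ, SZ))
  [1] add(SSZ, add(SSSZ, SZ))
  [2] S(add(SZ, add(SSSZ, SZ)))
  [3] S(S(add(Z, add(SSSZ, SZ))))
  [4] S(S(add(SSSZ, SZ)))
  [5] S(S(S(add(SSZ, SZ))))
  [6] S(S(S(S(add(SZ, SZ)))))
  [7] S(S(S(S(S(add(Z, SZ))))))
  [8] S^6(Z)

Answer: SAME — A ⇓ S^6(Z), B ⇓ S^6(Z)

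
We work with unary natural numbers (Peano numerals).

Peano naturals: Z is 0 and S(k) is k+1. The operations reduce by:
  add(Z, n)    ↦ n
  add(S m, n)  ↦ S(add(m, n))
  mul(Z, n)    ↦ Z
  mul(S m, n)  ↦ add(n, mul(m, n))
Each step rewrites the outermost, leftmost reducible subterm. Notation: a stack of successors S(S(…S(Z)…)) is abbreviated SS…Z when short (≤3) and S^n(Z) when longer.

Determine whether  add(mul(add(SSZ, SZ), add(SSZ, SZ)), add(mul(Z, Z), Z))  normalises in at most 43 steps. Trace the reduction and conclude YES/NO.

Answer: YES — reaches normal form S^9(Z) in 40 ≤ 43 steps

Derivation:
  start: add(mul(add(SSZ, SZ), add(SSZ, SZ)), add(mul(Z, Z), Z))
  [1] add(mul(S(add(SZ, SZ)), add(SSZ, SZ)), add(mul(Z, Z), Z))
  [2] add(add(add(SSZ, SZ), mul(add(SZ, SZ), add(SSZ, SZ))), add(mul(Z, Z), Z))
  [3] add(add(S(add(SZ, SZ)), mul(add(SZ, SZ), add(SSZ, SZ))), add(mul(Z, Z), Z))
  [4] add(S(add(add(SZ, SZ), mul(add(SZ, SZ), add(SSZ, SZ)))), add(mul(Z, Z), Z))
  [5] S(add(add(add(SZ, SZ), mul(add(SZ, SZ), add(SSZ, SZ))), add(mul(Z, Z), Z)))
  [6] S(add(add(S(add(Z, SZ)), mul(add(SZ, SZ), add(SSZ, SZ))), add(mul(Z, Z), Z)))
  [7] S(add(S(add(add(Z, SZ), mul(add(SZ, SZ), add(SSZ, SZ)))), add(mul(Z, Z), Z)))
  [8] S(S(add(add(add(Z, SZ), mul(add(SZ, SZ), add(SSZ, SZ))), add(mul(Z, Z), Z))))
  [9] S(S(add(add(SZ, mul(add(SZ, SZ), add(SSZ, SZ))), add(mul(Z, Z), Z))))
  [10] S(S(add(S(add(Z, mul(add(SZ, SZ), add(SSZ, SZ)))), add(mul(Z, Z), Z))))
  [11] S(S(S(add(add(Z, mul(add(SZ, SZ), add(SSZ, SZ))), add(mul(Z, Z), Z)))))
  [12] S(S(S(add(mul(add(SZ, SZ), add(SSZ, SZ)), add(mul(Z, Z), Z)))))
  [13] S(S(S(add(mul(S(add(Z, SZ)), add(SSZ, SZ)), add(mul(Z, Z), Z)))))
  [14] S(S(S(add(add(add(SSZ, SZ), mul(add(Z, SZ), add(SSZ, SZ))), add(mul(Z, Z), Z)))))
  [15] S(S(S(add(add(S(add(SZ, SZ)), mul(add(Z, SZ), add(SSZ, SZ))), add(mul(Z, Z), Z)))))
  [16] S(S(S(add(S(add(add(SZ, SZ), mul(add(Z, SZ), add(SSZ, SZ)))), add(mul(Z, Z), Z)))))
  [17] S(S(S(S(add(add(add(SZ, SZ), mul(add(Z, SZ), add(SSZ, SZ))), add(mul(Z, Z), Z))))))
  [18] S(S(S(S(add(add(S(add(Z, SZ)), mul(add(Z, SZ), add(SSZ, SZ))), add(mul(Z, Z), Z))))))
  [19] S(S(S(S(add(S(add(add(Z, SZ), mul(add(Z, SZ), add(SSZ, SZ)))), add(mul(Z, Z), Z))))))
  [20] S(S(S(S(S(add(add(add(Z, SZ), mul(add(Z, SZ), add(SSZ, SZ))), add(mul(Z, Z), Z)))))))
  [21] S(S(S(S(S(add(add(SZ, mul(add(Z, SZ), add(SSZ, SZ))), add(mul(Z, Z), Z)))))))
  [22] S(S(S(S(S(add(S(add(Z, mul(add(Z, SZ), add(SSZ, SZ)))), add(mul(Z, Z), Z)))))))
  [23] S(S(S(S(S(S(add(add(Z, mul(add(Z, SZ), add(SSZ, SZ))), add(mul(Z, Z), Z))))))))
  [24] S(S(S(S(S(S(add(mul(add(Z, SZ), add(SSZ, SZ)), add(mul(Z, Z), Z))))))))
  [25] S(S(S(S(S(S(add(mul(SZ, add(SSZ, SZ)), add(mul(Z, Z), Z))))))))
  [26] S(S(S(S(S(S(add(add(add(SSZ, SZ), mul(Z, add(SSZ, SZ))), add(mul(Z, Z), Z))))))))
  [27] S(S(S(S(S(S(add(add(S(add(SZ, SZ)), mul(Z, add(SSZ, SZ))), add(mul(Z, Z), Z))))))))
  [28] S(S(S(S(S(S(add(S(add(add(SZ, SZ), mul(Z, add(SSZ, SZ)))), add(mul(Z, Z), Z))))))))
  [29] S(S(S(S(S(S(S(add(add(add(SZ, SZ), mul(Z, add(SSZ, SZ))), add(mul(Z, Z), Z)))))))))
  [30] S(S(S(S(S(S(S(add(add(S(add(Z, SZ)), mul(Z, add(SSZ, SZ))), add(mul(Z, Z), Z)))))))))
  [31] S(S(S(S(S(S(S(add(S(add(add(Z, SZ), mul(Z, add(SSZ, SZ)))), add(mul(Z, Z), Z)))))))))
  [32] S(S(S(S(S(S(S(S(add(add(add(Z, SZ), mul(Z, add(SSZ, SZ))), add(mul(Z, Z), Z))))))))))
  [33] S(S(S(S(S(S(S(S(add(add(SZ, mul(Z, add(SSZ, SZ))), add(mul(Z, Z), Z))))))))))
  [34] S(S(S(S(S(S(S(S(add(S(add(Z, mul(Z, add(SSZ, SZ)))), add(mul(Z, Z), Z))))))))))
  [35] S(S(S(S(S(S(S(S(S(add(add(Z, mul(Z, add(SSZ, SZ))), add(mul(Z, Z), Z)))))))))))
  [36] S(S(S(S(S(S(S(S(S(add(mul(Z, add(SSZ, SZ)), add(mul(Z, Z), Z)))))))))))
  [37] S(S(S(S(S(S(S(S(S(add(Z, add(mul(Z, Z), Z)))))))))))
  [38] S(S(S(S(S(S(S(S(S(add(mul(Z, Z), Z))))))))))
  [39] S(S(S(S(S(S(S(S(S(add(Z, Z))))))))))
  [40] S^9(Z)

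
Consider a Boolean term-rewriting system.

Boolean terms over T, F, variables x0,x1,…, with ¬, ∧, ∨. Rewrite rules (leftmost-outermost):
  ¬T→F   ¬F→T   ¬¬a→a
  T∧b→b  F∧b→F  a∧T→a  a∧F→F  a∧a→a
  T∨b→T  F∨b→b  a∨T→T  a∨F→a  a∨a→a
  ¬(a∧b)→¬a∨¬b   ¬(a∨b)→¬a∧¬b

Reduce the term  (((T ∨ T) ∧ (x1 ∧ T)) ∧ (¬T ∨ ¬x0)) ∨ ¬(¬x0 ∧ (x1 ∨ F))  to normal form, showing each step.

  start: (((T ∨ T) ∧ (x1 ∧ T)) ∧ (¬T ∨ ¬x0)) ∨ ¬(¬x0 ∧ (x1 ∨ F))
  step 1: ((T ∧ (x1 ∧ T)) ∧ (¬T ∨ ¬x0)) ∨ ¬(¬x0 ∧ (x1 ∨ F))
  step 2: ((x1 ∧ T) ∧ (¬T ∨ ¬x0)) ∨ ¬(¬x0 ∧ (x1 ∨ F))
  step 3: (x1 ∧ (¬T ∨ ¬x0)) ∨ ¬(¬x0 ∧ (x1 ∨ F))
  step 4: (x1 ∧ (F ∨ ¬x0)) ∨ ¬(¬x0 ∧ (x1 ∨ F))
  step 5: (x1 ∧ ¬x0) ∨ ¬(¬x0 ∧ (x1 ∨ F))
  step 6: (x1 ∧ ¬x0) ∨ (¬¬x0 ∨ ¬(x1 ∨ F))
  step 7: (x1 ∧ ¬x0) ∨ (x0 ∨ ¬(x1 ∨ F))
  step 8: (x1 ∧ ¬x0) ∨ (x0 ∨ (¬x1 ∧ ¬F))
  step 9: (x1 ∧ ¬x0) ∨ (x0 ∨ (¬x1 ∧ T))
  step 10: (x1 ∧ ¬x0) ∨ (x0 ∨ ¬x1)

Answer: normal form = (x1 ∧ ¬x0) ∨ (x0 ∨ ¬x1)  (in 10 steps)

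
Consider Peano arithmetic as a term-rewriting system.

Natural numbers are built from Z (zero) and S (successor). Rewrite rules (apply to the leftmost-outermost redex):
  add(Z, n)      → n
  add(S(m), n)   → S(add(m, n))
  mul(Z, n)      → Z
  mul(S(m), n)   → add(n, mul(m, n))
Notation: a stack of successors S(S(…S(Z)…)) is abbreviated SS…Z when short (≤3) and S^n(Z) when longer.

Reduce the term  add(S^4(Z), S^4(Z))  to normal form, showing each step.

Answer: normal form = S^8(Z)  (in 5 steps)

Derivation:
  start: add(S^4(Z), S^4(Z))
  →1  S(add(SSSZ, S^4(Z)))
  →2  S(S(add(SSZ, S^4(Z))))
  →3  S(S(S(add(SZ, S^4(Z)))))
  →4  S(S(S(S(add(Z, S^4(Z))))))
  →5  S^8(Z)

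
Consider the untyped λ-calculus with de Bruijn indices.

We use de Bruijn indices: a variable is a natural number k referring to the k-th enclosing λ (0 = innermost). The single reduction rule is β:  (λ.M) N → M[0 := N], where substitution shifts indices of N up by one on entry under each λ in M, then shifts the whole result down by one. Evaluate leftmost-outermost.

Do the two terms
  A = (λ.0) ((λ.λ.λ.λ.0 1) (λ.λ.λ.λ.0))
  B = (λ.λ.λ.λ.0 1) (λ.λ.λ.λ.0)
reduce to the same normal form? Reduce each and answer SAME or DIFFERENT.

Term A:
  start: (λ.0) ((λ.λ.λ.λ.0 1) (λ.λ.λ.λ.0))
  step 1: (λ.λ.λ.λ.0 1) (λ.λ.λ.λ.0)
  step 2: λ.λ.λ.0 1

Term B:
  start: (λ.λ.λ.λ.0 1) (λ.λ.λ.λ.0)
  step 1: λ.λ.λ.0 1

Answer: SAME — A ⇓ λ.λ.λ.0 1, B ⇓ λ.λ.λ.0 1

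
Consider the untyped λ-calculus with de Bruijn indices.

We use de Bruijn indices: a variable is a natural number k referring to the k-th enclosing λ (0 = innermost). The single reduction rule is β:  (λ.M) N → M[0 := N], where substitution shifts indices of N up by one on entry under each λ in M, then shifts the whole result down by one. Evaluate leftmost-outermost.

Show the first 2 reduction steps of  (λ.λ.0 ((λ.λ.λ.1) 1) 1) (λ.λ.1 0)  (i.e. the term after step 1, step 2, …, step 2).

  start: (λ.λ.0 ((λ.λ.λ.1) 1) 1) (λ.λ.1 0)
  →1  λ.0 ((λ.λ.λ.1) (λ.λ.1 0)) (λ.λ.1 0)
  →2  λ.0 (λ.λ.1) (λ.λ.1 0)

Answer: after 2 steps: λ.0 (λ.λ.1) (λ.λ.1 0)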